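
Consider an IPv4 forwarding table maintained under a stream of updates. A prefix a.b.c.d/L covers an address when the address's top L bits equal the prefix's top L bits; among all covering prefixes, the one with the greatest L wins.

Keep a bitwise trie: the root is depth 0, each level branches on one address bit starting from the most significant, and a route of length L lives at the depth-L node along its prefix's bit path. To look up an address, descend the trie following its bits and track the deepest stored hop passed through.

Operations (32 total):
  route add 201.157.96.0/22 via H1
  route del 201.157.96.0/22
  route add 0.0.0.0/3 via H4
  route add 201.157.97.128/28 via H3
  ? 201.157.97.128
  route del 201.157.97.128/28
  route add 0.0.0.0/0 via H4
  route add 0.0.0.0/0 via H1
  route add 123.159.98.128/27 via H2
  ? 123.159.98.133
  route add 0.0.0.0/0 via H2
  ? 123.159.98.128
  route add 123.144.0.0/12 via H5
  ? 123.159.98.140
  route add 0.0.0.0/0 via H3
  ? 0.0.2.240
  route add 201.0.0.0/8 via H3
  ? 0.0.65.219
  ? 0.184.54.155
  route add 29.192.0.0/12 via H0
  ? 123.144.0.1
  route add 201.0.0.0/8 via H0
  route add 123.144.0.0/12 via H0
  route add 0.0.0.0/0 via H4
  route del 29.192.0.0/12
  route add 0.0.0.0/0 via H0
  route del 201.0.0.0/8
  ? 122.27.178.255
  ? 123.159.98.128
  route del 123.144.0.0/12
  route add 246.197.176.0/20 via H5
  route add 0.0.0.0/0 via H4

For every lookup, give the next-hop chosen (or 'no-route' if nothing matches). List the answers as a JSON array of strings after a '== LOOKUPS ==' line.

Trace:
  add 201.157.96.0/22 -> H1 at depth 22
  del 201.157.96.0/22 (clear depth 22)
  add 0.0.0.0/3 -> H4 at depth 3
  add 201.157.97.128/28 -> H3 at depth 28
  Q 201.157.97.128: descend 1100100110011101011000011000 ; hops seen [H3] ; pick H3
  del 201.157.97.128/28 (clear depth 28)
  add 0.0.0.0/0 -> H4 at depth 0
  add 0.0.0.0/0 -> H1 at depth 0
  add 123.159.98.128/27 -> H2 at depth 27
  Q 123.159.98.133: descend 011110111001111101100010100 ; hops seen [H1,H2] ; pick H2
  add 0.0.0.0/0 -> H2 at depth 0
  Q 123.159.98.128: descend 011110111001111101100010100 ; hops seen [H2,H2] ; pick H2
  add 123.144.0.0/12 -> H5 at depth 12
  Q 123.159.98.140: descend 011110111001111101100010100 ; hops seen [H2,H5,H2] ; pick H2
  add 0.0.0.0/0 -> H3 at depth 0
  Q 0.0.2.240: descend 000 ; hops seen [H3,H4] ; pick H4
  add 201.0.0.0/8 -> H3 at depth 8
  Q 0.0.65.219: descend 000 ; hops seen [H3,H4] ; pick H4
  Q 0.184.54.155: descend 000 ; hops seen [H3,H4] ; pick H4
  add 29.192.0.0/12 -> H0 at depth 12
  Q 123.144.0.1: descend 011110111001 ; hops seen [H3,H5] ; pick H5
  add 201.0.0.0/8 -> H0 at depth 8
  add 123.144.0.0/12 -> H0 at depth 12
  add 0.0.0.0/0 -> H4 at depth 0
  del 29.192.0.0/12 (clear depth 12)
  add 0.0.0.0/0 -> H0 at depth 0
  del 201.0.0.0/8 (clear depth 8)
  Q 122.27.178.255: descend 0111101 ; hops seen [H0] ; pick H0
  Q 123.159.98.128: descend 011110111001111101100010100 ; hops seen [H0,H0,H2] ; pick H2
  del 123.144.0.0/12 (clear depth 12)
  add 246.197.176.0/20 -> H5 at depth 20
  add 0.0.0.0/0 -> H4 at depth 0

== LOOKUPS ==
["H3","H2","H2","H2","H4","H4","H4","H5","H0","H2"]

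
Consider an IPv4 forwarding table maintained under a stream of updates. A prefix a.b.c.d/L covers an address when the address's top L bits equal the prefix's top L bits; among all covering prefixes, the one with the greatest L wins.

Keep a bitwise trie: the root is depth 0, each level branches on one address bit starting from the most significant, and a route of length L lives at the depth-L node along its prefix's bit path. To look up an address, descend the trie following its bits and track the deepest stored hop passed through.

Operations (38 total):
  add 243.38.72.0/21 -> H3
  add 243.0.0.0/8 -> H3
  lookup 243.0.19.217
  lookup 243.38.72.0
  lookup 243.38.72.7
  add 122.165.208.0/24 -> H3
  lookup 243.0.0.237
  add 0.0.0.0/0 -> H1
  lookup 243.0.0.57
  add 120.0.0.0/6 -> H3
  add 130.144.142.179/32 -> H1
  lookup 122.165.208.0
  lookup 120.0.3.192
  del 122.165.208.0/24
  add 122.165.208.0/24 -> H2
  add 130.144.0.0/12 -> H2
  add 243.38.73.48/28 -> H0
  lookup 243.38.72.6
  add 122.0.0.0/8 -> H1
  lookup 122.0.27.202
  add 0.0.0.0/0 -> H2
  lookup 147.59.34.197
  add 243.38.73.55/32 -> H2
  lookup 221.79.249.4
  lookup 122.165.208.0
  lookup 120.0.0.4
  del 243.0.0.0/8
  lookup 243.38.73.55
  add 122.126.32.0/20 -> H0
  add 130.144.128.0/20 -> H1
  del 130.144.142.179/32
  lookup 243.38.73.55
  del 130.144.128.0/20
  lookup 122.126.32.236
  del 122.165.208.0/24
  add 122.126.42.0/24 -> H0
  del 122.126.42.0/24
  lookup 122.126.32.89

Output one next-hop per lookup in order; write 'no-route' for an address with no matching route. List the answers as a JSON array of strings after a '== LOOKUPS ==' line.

Process each operation:
  + 243.38.72.0/21 (H3) depth=21
  + 243.0.0.0/8 (H3) depth=8
  Q 243.0.19.217: descend 1111001100 ; hops seen [H3] ; pick H3
  Q 243.38.72.0: descend 111100110010011001001 ; hops seen [H3,H3] ; pick H3
  Q 243.38.72.7: descend 111100110010011001001 ; hops seen [H3,H3] ; pick H3
  + 122.165.208.0/24 (H3) depth=24
  Q 243.0.0.237: descend 1111001100 ; hops seen [H3] ; pick H3
  + 0.0.0.0/0 (H1) depth=0
  Q 243.0.0.57: descend 1111001100 ; hops seen [H1,H3] ; pick H3
  + 120.0.0.0/6 (H3) depth=6
  + 130.144.142.179/32 (H1) depth=32
  Q 122.165.208.0: descend 011110101010010111010000 ; hops seen [H1,H3,H3] ; pick H3
  Q 120.0.3.192: descend 011110 ; hops seen [H1,H3] ; pick H3
  - 122.165.208.0/24 clear@24
  + 122.165.208.0/24 (H2) depth=24
  + 130.144.0.0/12 (H2) depth=12
  + 243.38.73.48/28 (H0) depth=28
  Q 243.38.72.6: descend 11110011001001100100100 ; hops seen [H1,H3,H3] ; pick H3
  + 122.0.0.0/8 (H1) depth=8
  Q 122.0.27.202: descend 01111010 ; hops seen [H1,H3,H1] ; pick H1
  + 0.0.0.0/0 (H2) depth=0
  Q 147.59.34.197: descend 100 ; hops seen [H2] ; pick H2
  + 243.38.73.55/32 (H2) depth=32
  Q 221.79.249.4: descend 11 ; hops seen [H2] ; pick H2
  Q 122.165.208.0: descend 011110101010010111010000 ; hops seen [H2,H3,H1,H2] ; pick H2
  Q 120.0.0.4: descend 011110 ; hops seen [H2,H3] ; pick H3
  - 243.0.0.0/8 clear@8
  Q 243.38.73.55: descend 11110011001001100100100100110111 ; hops seen [H2,H3,H0,H2] ; pick H2
  + 122.126.32.0/20 (H0) depth=20
  + 130.144.128.0/20 (H1) depth=20
  - 130.144.142.179/32 clear@32
  Q 243.38.73.55: descend 11110011001001100100100100110111 ; hops seen [H2,H3,H0,H2] ; pick H2
  - 130.144.128.0/20 clear@20
  Q 122.126.32.236: descend 01111010011111100010 ; hops seen [H2,H3,H1,H0] ; pick H0
  - 122.165.208.0/24 clear@24
  + 122.126.42.0/24 (H0) depth=24
  - 122.126.42.0/24 clear@24
  Q 122.126.32.89: descend 01111010011111100010 ; hops seen [H2,H3,H1,H0] ; pick H0

== LOOKUPS ==
["H3","H3","H3","H3","H3","H3","H3","H3","H1","H2","H2","H2","H3","H2","H2","H0","H0"]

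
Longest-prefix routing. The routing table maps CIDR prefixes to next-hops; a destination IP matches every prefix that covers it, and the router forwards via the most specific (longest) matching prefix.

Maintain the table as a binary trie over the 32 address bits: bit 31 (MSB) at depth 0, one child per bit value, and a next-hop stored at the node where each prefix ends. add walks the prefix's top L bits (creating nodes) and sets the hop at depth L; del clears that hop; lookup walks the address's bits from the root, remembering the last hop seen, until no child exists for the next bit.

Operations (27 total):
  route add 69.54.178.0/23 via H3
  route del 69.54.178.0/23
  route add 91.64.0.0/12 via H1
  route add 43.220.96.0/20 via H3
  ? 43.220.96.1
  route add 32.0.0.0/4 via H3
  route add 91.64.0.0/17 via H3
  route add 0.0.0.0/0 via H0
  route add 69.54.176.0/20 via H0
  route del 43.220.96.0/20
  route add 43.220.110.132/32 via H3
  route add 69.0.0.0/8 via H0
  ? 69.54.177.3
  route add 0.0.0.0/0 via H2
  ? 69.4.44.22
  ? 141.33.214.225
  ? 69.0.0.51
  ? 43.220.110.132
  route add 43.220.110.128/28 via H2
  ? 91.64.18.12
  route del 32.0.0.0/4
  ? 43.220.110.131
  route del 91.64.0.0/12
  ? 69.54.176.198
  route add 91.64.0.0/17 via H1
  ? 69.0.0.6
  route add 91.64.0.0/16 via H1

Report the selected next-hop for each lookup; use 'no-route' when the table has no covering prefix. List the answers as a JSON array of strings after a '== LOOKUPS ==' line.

Apply in order:
  + 69.54.178.0/23 (H3) depth=23
  - 69.54.178.0/23 clear@23
  + 91.64.0.0/12 (H1) depth=12
  + 43.220.96.0/20 (H3) depth=20
  Q 43.220.96.1: descend 00101011110111000110 ; hops seen [H3] ; pick H3
  + 32.0.0.0/4 (H3) depth=4
  + 91.64.0.0/17 (H3) depth=17
  + 0.0.0.0/0 (H0) depth=0
  + 69.54.176.0/20 (H0) depth=20
  - 43.220.96.0/20 clear@20
  + 43.220.110.132/32 (H3) depth=32
  + 69.0.0.0/8 (H0) depth=8
  Q 69.54.177.3: descend 0100010100110110101100 ; hops seen [H0,H0,H0] ; pick H0
  + 0.0.0.0/0 (H2) depth=0
  Q 69.4.44.22: descend 0100010100 ; hops seen [H2,H0] ; pick H0
  Q 141.33.214.225: descend ε ; hops seen [H2] ; pick H2
  Q 69.0.0.51: descend 0100010100 ; hops seen [H2,H0] ; pick H0
  Q 43.220.110.132: descend 00101011110111000110111010000100 ; hops seen [H2,H3,H3] ; pick H3
  + 43.220.110.128/28 (H2) depth=28
  Q 91.64.18.12: descend 01011011010000000 ; hops seen [H2,H1,H3] ; pick H3
  - 32.0.0.0/4 clear@4
  Q 43.220.110.131: descend 00101011110111000110111010000 ; hops seen [H2,H2] ; pick H2
  - 91.64.0.0/12 clear@12
  Q 69.54.176.198: descend 0100010100110110101100 ; hops seen [H2,H0,H0] ; pick H0
  + 91.64.0.0/17 (H1) depth=17
  Q 69.0.0.6: descend 0100010100 ; hops seen [H2,H0] ; pick H0
  + 91.64.0.0/16 (H1) depth=16

== LOOKUPS ==
["H3","H0","H0","H2","H0","H3","H3","H2","H0","H0"]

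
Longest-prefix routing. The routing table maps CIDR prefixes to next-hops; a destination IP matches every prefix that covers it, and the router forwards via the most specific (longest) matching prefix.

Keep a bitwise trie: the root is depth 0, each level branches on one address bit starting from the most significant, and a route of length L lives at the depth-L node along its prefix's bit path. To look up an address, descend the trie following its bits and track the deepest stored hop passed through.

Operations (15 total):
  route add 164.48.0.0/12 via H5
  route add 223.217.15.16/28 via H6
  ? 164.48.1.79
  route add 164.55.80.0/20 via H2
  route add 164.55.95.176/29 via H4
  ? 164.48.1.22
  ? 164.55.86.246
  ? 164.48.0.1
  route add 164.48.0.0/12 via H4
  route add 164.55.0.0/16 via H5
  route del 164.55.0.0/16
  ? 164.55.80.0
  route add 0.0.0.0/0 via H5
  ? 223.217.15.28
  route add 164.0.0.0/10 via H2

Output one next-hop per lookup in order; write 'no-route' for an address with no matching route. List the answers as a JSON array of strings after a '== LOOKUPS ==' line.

Apply in order:
  + 164.48.0.0/12 (H5) depth=12
  + 223.217.15.16/28 (H6) depth=28
  lookup 164.48.1.79: bits 101001000011 walk d0:-→d1:-→d2:-→d3:-→d4:-→d5:-→d6:-→d7:-→d8:-→d9:-→d10:-→d11:-→d12:H5 -> H5
  + 164.55.80.0/20 (H2) depth=20
  + 164.55.95.176/29 (H4) depth=29
  lookup 164.48.1.22: bits 1010010000110 walk d0:-→d1:-→d2:-→d3:-→d4:-→d5:-→d6:-→d7:-→d8:-→d9:-→d10:-→d11:-→d12:H5→d13:- -> H5
  lookup 164.55.86.246: bits 10100100001101110101 walk d0:-→d1:-→d2:-→d3:-→d4:-→d5:-→d6:-→d7:-→d8:-→d9:-→d10:-→d11:-→d12:H5→d13:-→d14:-→d15:-→d16:-→d17:-→d18:-→d19:-→d20:H2 -> H2
  lookup 164.48.0.1: bits 1010010000110 walk d0:-→d1:-→d2:-→d3:-→d4:-→d5:-→d6:-→d7:-→d8:-→d9:-→d10:-→d11:-→d12:H5→d13:- -> H5
  + 164.48.0.0/12 (H4) depth=12
  + 164.55.0.0/16 (H5) depth=16
  del 164.55.0.0/16 (clear depth 16)
  lookup 164.55.80.0: bits 10100100001101110101 walk d0:-→d1:-→d2:-→d3:-→d4:-→d5:-→d6:-→d7:-→d8:-→d9:-→d10:-→d11:-→d12:H4→d13:-→d14:-→d15:-→d16:-→d17:-→d18:-→d19:-→d20:H2 -> H2
  + 0.0.0.0/0 (H5) depth=0
  lookup 223.217.15.28: bits 1101111111011001000011110001 walk d0:H5→d1:-→d2:-→d3:-→d4:-→d5:-→d6:-→d7:-→d8:-→d9:-→d10:-→d11:-→d12:-→d13:-→d14:-→d15:-→d16:-→d17:-→d18:-→d19:-→d20:-→d21:-→d22:-→d23:-→d24:-→d25:-→d26:-→d27:-→d28:H6 -> H6
  + 164.0.0.0/10 (H2) depth=10

== LOOKUPS ==
["H5","H5","H2","H5","H2","H6"]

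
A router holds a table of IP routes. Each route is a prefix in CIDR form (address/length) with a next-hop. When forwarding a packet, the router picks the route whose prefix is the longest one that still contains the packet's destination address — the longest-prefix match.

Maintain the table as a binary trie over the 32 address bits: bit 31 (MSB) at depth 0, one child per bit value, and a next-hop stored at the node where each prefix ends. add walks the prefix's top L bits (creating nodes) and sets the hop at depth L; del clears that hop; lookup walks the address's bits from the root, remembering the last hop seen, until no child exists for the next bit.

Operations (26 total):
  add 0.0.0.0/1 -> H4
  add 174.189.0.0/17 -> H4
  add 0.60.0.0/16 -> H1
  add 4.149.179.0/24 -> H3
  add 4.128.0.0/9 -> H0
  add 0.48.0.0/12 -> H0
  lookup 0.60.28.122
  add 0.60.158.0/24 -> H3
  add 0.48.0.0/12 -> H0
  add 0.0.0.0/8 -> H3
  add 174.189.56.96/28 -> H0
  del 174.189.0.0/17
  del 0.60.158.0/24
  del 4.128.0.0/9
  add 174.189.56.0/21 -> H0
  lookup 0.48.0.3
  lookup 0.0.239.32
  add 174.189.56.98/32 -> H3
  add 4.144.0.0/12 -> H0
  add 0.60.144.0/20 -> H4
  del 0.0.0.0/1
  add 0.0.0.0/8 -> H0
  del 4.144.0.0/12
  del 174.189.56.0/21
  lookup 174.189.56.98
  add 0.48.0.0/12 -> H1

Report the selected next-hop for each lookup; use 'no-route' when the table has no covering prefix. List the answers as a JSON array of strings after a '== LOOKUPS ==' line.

Process each operation:
  add 0.0.0.0/1 -> H4 at depth 1
  add 174.189.0.0/17 -> H4 at depth 17
  add 0.60.0.0/16 -> H1 at depth 16
  add 4.149.179.0/24 -> H3 at depth 24
  add 4.128.0.0/9 -> H0 at depth 9
  add 0.48.0.0/12 -> H0 at depth 12
  lookup 0.60.28.122: bits 0000000000111100 walk d0:-→d1:H4→d2:-→d3:-→d4:-→d5:-→d6:-→d7:-→d8:-→d9:-→d10:-→d11:-→d12:H0→d13:-→d14:-→d15:-→d16:H1 -> H1
  add 0.60.158.0/24 -> H3 at depth 24
  add 0.48.0.0/12 -> H0 at depth 12
  add 0.0.0.0/8 -> H3 at depth 8
  add 174.189.56.96/28 -> H0 at depth 28
  del 174.189.0.0/17 (clear depth 17)
  del 0.60.158.0/24 (clear depth 24)
  del 4.128.0.0/9 (clear depth 9)
  add 174.189.56.0/21 -> H0 at depth 21
  lookup 0.48.0.3: bits 000000000011 walk d0:-→d1:H4→d2:-→d3:-→d4:-→d5:-→d6:-→d7:-→d8:H3→d9:-→d10:-→d11:-→d12:H0 -> H0
  lookup 0.0.239.32: bits 0000000000 walk d0:-→d1:H4→d2:-→d3:-→d4:-→d5:-→d6:-→d7:-→d8:H3→d9:-→d10:- -> H3
  add 174.189.56.98/32 -> H3 at depth 32
  add 4.144.0.0/12 -> H0 at depth 12
  add 0.60.144.0/20 -> H4 at depth 20
  del 0.0.0.0/1 (clear depth 1)
  add 0.0.0.0/8 -> H0 at depth 8
  del 4.144.0.0/12 (clear depth 12)
  del 174.189.56.0/21 (clear depth 21)
  lookup 174.189.56.98: bits 10101110101111010011100001100010 walk d0:-→d1:-→d2:-→d3:-→d4:-→d5:-→d6:-→d7:-→d8:-→d9:-→d10:-→d11:-→d12:-→d13:-→d14:-→d15:-→d16:-→d17:-→d18:-→d19:-→d20:-→d21:-→d22:-→d23:-→d24:-→d25:-→d26:-→d27:-→d28:H0→d29:-→d30:-→d31:-→d32:H3 -> H3
  add 0.48.0.0/12 -> H1 at depth 12

== LOOKUPS ==
["H1","H0","H3","H3"]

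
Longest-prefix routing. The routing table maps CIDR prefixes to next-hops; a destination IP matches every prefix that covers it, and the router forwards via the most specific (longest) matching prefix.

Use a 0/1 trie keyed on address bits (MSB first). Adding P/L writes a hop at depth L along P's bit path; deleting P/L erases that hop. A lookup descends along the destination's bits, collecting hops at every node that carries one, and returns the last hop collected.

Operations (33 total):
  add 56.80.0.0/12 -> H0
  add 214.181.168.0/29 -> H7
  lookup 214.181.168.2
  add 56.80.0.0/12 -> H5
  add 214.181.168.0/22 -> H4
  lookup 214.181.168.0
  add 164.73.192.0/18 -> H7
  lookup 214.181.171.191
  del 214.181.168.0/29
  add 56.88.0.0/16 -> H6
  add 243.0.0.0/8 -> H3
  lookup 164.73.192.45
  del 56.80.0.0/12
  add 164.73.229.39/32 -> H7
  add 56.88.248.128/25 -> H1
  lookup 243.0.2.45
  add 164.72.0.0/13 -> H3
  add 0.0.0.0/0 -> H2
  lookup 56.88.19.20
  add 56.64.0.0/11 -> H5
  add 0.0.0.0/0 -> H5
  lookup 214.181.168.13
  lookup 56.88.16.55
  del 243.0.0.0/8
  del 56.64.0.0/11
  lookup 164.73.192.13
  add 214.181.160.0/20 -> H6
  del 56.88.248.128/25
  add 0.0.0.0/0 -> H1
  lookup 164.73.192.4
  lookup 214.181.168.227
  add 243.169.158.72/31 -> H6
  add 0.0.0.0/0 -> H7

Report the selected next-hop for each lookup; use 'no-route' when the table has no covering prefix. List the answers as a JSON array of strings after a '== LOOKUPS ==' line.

Apply in order:
  + 56.80.0.0/12 (H0) depth=12
  + 214.181.168.0/29 (H7) depth=29
  lookup 214.181.168.2: bits 11010110101101011010100000000 walk d0:-→d1:-→d2:-→d3:-→d4:-→d5:-→d6:-→d7:-→d8:-→d9:-→d10:-→d11:-→d12:-→d13:-→d14:-→d15:-→d16:-→d17:-→d18:-→d19:-→d20:-→d21:-→d22:-→d23:-→d24:-→d25:-→d26:-→d27:-→d28:-→d29:H7 -> H7
  + 56.80.0.0/12 (H5) depth=12
  + 214.181.168.0/22 (H4) depth=22
  lookup 214.181.168.0: bits 11010110101101011010100000000 walk d0:-→d1:-→d2:-→d3:-→d4:-→d5:-→d6:-→d7:-→d8:-→d9:-→d10:-→d11:-→d12:-→d13:-→d14:-→d15:-→d16:-→d17:-→d18:-→d19:-→d20:-→d21:-→d22:H4→d23:-→d24:-→d25:-→d26:-→d27:-→d28:-→d29:H7 -> H7
  + 164.73.192.0/18 (H7) depth=18
  lookup 214.181.171.191: bits 1101011010110101101010 walk d0:-→d1:-→d2:-→d3:-→d4:-→d5:-→d6:-→d7:-→d8:-→d9:-→d10:-→d11:-→d12:-→d13:-→d14:-→d15:-→d16:-→d17:-→d18:-→d19:-→d20:-→d21:-→d22:H4 -> H4
  - 214.181.168.0/29 clear@29
  + 56.88.0.0/16 (H6) depth=16
  + 243.0.0.0/8 (H3) depth=8
  lookup 164.73.192.45: bits 101001000100100111 walk d0:-→d1:-→d2:-→d3:-→d4:-→d5:-→d6:-→d7:-→d8:-→d9:-→d10:-→d11:-→d12:-→d13:-→d14:-→d15:-→d16:-→d17:-→d18:H7 -> H7
  - 56.80.0.0/12 clear@12
  + 164.73.229.39/32 (H7) depth=32
  + 56.88.248.128/25 (H1) depth=25
  lookup 243.0.2.45: bits 11110011 walk d0:-→d1:-→d2:-→d3:-→d4:-→d5:-→d6:-→d7:-→d8:H3 -> H3
  + 164.72.0.0/13 (H3) depth=13
  + 0.0.0.0/0 (H2) depth=0
  lookup 56.88.19.20: bits 0011100001011000 walk d0:H2→d1:-→d2:-→d3:-→d4:-→d5:-→d6:-→d7:-→d8:-→d9:-→d10:-→d11:-→d12:-→d13:-→d14:-→d15:-→d16:H6 -> H6
  + 56.64.0.0/11 (H5) depth=11
  + 0.0.0.0/0 (H5) depth=0
  lookup 214.181.168.13: bits 1101011010110101101010000000 walk d0:H5→d1:-→d2:-→d3:-→d4:-→d5:-→d6:-→d7:-→d8:-→d9:-→d10:-→d11:-→d12:-→d13:-→d14:-→d15:-→d16:-→d17:-→d18:-→d19:-→d20:-→d21:-→d22:H4→d23:-→d24:-→d25:-→d26:-→d27:-→d28:- -> H4
  lookup 56.88.16.55: bits 0011100001011000 walk d0:H5→d1:-→d2:-→d3:-→d4:-→d5:-→d6:-→d7:-→d8:-→d9:-→d10:-→d11:H5→d12:-→d13:-→d14:-→d15:-→d16:H6 -> H6
  - 243.0.0.0/8 clear@8
  - 56.64.0.0/11 clear@11
  lookup 164.73.192.13: bits 101001000100100111 walk d0:H5→d1:-→d2:-→d3:-→d4:-→d5:-→d6:-→d7:-→d8:-→d9:-→d10:-→d11:-→d12:-→d13:H3→d14:-→d15:-→d16:-→d17:-→d18:H7 -> H7
  + 214.181.160.0/20 (H6) depth=20
  - 56.88.248.128/25 clear@25
  + 0.0.0.0/0 (H1) depth=0
  lookup 164.73.192.4: bits 101001000100100111 walk d0:H1→d1:-→d2:-→d3:-→d4:-→d5:-→d6:-→d7:-→d8:-→d9:-→d10:-→d11:-→d12:-→d13:H3→d14:-→d15:-→d16:-→d17:-→d18:H7 -> H7
  lookup 214.181.168.227: bits 110101101011010110101000 walk d0:H1→d1:-→d2:-→d3:-→d4:-→d5:-→d6:-→d7:-→d8:-→d9:-→d10:-→d11:-→d12:-→d13:-→d14:-→d15:-→d16:-→d17:-→d18:-→d19:-→d20:H6→d21:-→d22:H4→d23:-→d24:- -> H4
  + 243.169.158.72/31 (H6) depth=31
  + 0.0.0.0/0 (H7) depth=0

== LOOKUPS ==
["H7","H7","H4","H7","H3","H6","H4","H6","H7","H7","H4"]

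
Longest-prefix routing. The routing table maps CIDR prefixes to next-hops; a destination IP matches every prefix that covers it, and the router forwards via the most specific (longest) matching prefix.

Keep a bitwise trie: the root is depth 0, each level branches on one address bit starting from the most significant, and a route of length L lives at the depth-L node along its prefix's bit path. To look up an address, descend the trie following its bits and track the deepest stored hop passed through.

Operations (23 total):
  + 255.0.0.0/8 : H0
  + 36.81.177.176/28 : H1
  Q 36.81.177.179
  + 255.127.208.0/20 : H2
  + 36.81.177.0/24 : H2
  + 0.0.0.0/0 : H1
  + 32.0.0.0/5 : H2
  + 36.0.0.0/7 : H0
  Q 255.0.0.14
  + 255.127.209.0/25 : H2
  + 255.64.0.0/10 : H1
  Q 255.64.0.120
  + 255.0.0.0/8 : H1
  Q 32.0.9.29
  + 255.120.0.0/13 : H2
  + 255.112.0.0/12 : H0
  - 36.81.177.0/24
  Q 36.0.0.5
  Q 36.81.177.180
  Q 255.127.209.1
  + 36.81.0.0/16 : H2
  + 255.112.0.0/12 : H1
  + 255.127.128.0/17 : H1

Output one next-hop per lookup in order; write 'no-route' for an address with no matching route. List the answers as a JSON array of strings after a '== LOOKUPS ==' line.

Apply in order:
  + 255.0.0.0/8 (H0) depth=8
  + 36.81.177.176/28 (H1) depth=28
  ? 36.81.177.179  path d0:-→d1:-→d2:-→d3:-→d4:-→d5:-→d6:-→d7:-→d8:-→d9:-→d10:-→d11:-→d12:-→d13:-→d14:-→d15:-→d16:-→d17:-→d18:-→d19:-→d20:-→d21:-→d22:-→d23:-→d24:-→d25:-→d26:-→d27:-→d28:H1  best=H1
  + 255.127.208.0/20 (H2) depth=20
  + 36.81.177.0/24 (H2) depth=24
  + 0.0.0.0/0 (H1) depth=0
  + 32.0.0.0/5 (H2) depth=5
  + 36.0.0.0/7 (H0) depth=7
  ? 255.0.0.14  path d0:H1→d1:-→d2:-→d3:-→d4:-→d5:-→d6:-→d7:-→d8:H0→d9:-  best=H0
  + 255.127.209.0/25 (H2) depth=25
  + 255.64.0.0/10 (H1) depth=10
  ? 255.64.0.120  path d0:H1→d1:-→d2:-→d3:-→d4:-→d5:-→d6:-→d7:-→d8:H0→d9:-→d10:H1  best=H1
  + 255.0.0.0/8 (H1) depth=8
  ? 32.0.9.29  path d0:H1→d1:-→d2:-→d3:-→d4:-→d5:H2  best=H2
  + 255.120.0.0/13 (H2) depth=13
  + 255.112.0.0/12 (H0) depth=12
  - 36.81.177.0/24 clear@24
  ? 36.0.0.5  path d0:H1→d1:-→d2:-→d3:-→d4:-→d5:H2→d6:-→d7:H0→d8:-→d9:-  best=H0
  ? 36.81.177.180  path d0:H1→d1:-→d2:-→d3:-→d4:-→d5:H2→d6:-→d7:H0→d8:-→d9:-→d10:-→d11:-→d12:-→d13:-→d14:-→d15:-→d16:-→d17:-→d18:-→d19:-→d20:-→d21:-→d22:-→d23:-→d24:-→d25:-→d26:-→d27:-→d28:H1  best=H1
  ? 255.127.209.1  path d0:H1→d1:-→d2:-→d3:-→d4:-→d5:-→d6:-→d7:-→d8:H1→d9:-→d10:H1→d11:-→d12:H0→d13:H2→d14:-→d15:-→d16:-→d17:-→d18:-→d19:-→d20:H2→d21:-→d22:-→d23:-→d24:-→d25:H2  best=H2
  + 36.81.0.0/16 (H2) depth=16
  + 255.112.0.0/12 (H1) depth=12
  + 255.127.128.0/17 (H1) depth=17

== LOOKUPS ==
["H1","H0","H1","H2","H0","H1","H2"]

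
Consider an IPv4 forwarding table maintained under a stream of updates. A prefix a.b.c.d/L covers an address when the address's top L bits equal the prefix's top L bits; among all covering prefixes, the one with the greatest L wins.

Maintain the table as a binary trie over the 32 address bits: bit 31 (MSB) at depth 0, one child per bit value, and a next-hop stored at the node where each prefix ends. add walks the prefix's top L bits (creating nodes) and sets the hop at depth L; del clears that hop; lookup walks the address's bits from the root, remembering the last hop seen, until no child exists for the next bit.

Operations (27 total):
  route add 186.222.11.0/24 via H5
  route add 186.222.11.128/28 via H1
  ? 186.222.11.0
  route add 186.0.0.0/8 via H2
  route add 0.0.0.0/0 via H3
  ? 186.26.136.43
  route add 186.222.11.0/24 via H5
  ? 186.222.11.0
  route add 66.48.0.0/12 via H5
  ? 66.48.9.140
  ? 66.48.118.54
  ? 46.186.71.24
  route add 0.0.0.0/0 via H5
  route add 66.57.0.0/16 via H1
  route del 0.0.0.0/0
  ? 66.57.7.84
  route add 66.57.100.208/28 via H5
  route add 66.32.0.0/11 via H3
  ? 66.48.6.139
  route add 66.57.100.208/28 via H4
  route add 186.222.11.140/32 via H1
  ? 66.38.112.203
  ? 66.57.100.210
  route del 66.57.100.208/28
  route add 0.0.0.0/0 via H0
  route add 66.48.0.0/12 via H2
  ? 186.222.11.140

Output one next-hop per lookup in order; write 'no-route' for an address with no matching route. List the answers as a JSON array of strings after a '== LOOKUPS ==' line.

Apply in order:
  + 186.222.11.0/24 (H5) depth=24
  + 186.222.11.128/28 (H1) depth=28
  Q 186.222.11.0: descend 101110101101111000001011 ; hops seen [H5] ; pick H5
  + 186.0.0.0/8 (H2) depth=8
  + 0.0.0.0/0 (H3) depth=0
  Q 186.26.136.43: descend 10111010 ; hops seen [H3,H2] ; pick H2
  + 186.222.11.0/24 (H5) depth=24
  Q 186.222.11.0: descend 101110101101111000001011 ; hops seen [H3,H2,H5] ; pick H5
  + 66.48.0.0/12 (H5) depth=12
  Q 66.48.9.140: descend 010000100011 ; hops seen [H3,H5] ; pick H5
  Q 66.48.118.54: descend 010000100011 ; hops seen [H3,H5] ; pick H5
  Q 46.186.71.24: descend 0 ; hops seen [H3] ; pick H3
  + 0.0.0.0/0 (H5) depth=0
  + 66.57.0.0/16 (H1) depth=16
  - 0.0.0.0/0 clear@0
  Q 66.57.7.84: descend 0100001000111001 ; hops seen [H5,H1] ; pick H1
  + 66.57.100.208/28 (H5) depth=28
  + 66.32.0.0/11 (H3) depth=11
  Q 66.48.6.139: descend 010000100011 ; hops seen [H3,H5] ; pick H5
  + 66.57.100.208/28 (H4) depth=28
  + 186.222.11.140/32 (H1) depth=32
  Q 66.38.112.203: descend 01000010001 ; hops seen [H3] ; pick H3
  Q 66.57.100.210: descend 0100001000111001011001001101 ; hops seen [H3,H5,H1,H4] ; pick H4
  - 66.57.100.208/28 clear@28
  + 0.0.0.0/0 (H0) depth=0
  + 66.48.0.0/12 (H2) depth=12
  Q 186.222.11.140: descend 10111010110111100000101110001100 ; hops seen [H0,H2,H5,H1,H1] ; pick H1

== LOOKUPS ==
["H5","H2","H5","H5","H5","H3","H1","H5","H3","H4","H1"]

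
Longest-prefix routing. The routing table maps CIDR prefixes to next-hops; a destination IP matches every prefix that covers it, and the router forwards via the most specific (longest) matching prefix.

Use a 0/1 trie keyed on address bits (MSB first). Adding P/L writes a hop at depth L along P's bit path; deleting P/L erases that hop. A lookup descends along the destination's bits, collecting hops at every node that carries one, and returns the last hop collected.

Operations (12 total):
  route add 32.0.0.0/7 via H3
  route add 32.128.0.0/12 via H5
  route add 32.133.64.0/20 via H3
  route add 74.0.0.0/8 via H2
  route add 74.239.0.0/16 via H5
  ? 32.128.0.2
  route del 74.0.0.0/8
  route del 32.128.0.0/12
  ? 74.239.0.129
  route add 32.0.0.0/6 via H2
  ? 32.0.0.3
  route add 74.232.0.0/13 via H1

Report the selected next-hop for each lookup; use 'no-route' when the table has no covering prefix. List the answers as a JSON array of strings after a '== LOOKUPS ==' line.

Process each operation:
  + 32.0.0.0/7 (H3) depth=7
  + 32.128.0.0/12 (H5) depth=12
  + 32.133.64.0/20 (H3) depth=20
  + 74.0.0.0/8 (H2) depth=8
  + 74.239.0.0/16 (H5) depth=16
  Q 32.128.0.2: descend 0010000010000 ; hops seen [H3,H5] ; pick H5
  del 74.0.0.0/8 (clear depth 8)
  del 32.128.0.0/12 (clear depth 12)
  Q 74.239.0.129: descend 0100101011101111 ; hops seen [H5] ; pick H5
  + 32.0.0.0/6 (H2) depth=6
  Q 32.0.0.3: descend 00100000 ; hops seen [H2,H3] ; pick H3
  + 74.232.0.0/13 (H1) depth=13

== LOOKUPS ==
["H5","H5","H3"]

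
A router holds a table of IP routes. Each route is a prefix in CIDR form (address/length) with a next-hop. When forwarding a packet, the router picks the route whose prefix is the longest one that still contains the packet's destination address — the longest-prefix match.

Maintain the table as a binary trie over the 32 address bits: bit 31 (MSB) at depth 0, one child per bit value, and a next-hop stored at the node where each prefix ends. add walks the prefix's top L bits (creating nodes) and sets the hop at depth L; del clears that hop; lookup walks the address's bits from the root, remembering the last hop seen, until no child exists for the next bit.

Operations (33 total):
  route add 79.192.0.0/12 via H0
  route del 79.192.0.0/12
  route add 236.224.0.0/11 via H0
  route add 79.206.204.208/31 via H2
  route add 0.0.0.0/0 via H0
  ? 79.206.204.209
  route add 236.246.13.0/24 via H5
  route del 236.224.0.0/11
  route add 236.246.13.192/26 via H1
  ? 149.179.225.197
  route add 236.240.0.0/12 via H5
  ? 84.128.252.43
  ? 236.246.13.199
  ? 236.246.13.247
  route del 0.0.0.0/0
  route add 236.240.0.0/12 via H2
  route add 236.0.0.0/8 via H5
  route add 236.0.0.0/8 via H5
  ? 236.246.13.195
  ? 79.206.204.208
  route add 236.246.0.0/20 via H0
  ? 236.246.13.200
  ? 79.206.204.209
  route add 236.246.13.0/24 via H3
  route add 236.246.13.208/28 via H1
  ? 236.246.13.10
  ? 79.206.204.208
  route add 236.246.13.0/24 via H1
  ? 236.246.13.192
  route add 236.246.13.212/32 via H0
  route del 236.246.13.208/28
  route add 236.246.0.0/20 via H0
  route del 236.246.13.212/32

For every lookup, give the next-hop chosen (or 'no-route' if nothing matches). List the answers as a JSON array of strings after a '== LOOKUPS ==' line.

Process each operation:
  add 79.192.0.0/12 -> H0 at depth 12
  del 79.192.0.0/12 (clear depth 12)
  add 236.224.0.0/11 -> H0 at depth 11
  add 79.206.204.208/31 -> H2 at depth 31
  add 0.0.0.0/0 -> H0 at depth 0
  lookup 79.206.204.209: bits 0100111111001110110011001101000 walk d0:H0→d1:-→d2:-→d3:-→d4:-→d5:-→d6:-→d7:-→d8:-→d9:-→d10:-→d11:-→d12:-→d13:-→d14:-→d15:-→d16:-→d17:-→d18:-→d19:-→d20:-→d21:-→d22:-→d23:-→d24:-→d25:-→d26:-→d27:-→d28:-→d29:-→d30:-→d31:H2 -> H2
  add 236.246.13.0/24 -> H5 at depth 24
  del 236.224.0.0/11 (clear depth 11)
  add 236.246.13.192/26 -> H1 at depth 26
  lookup 149.179.225.197: bits 1 walk d0:H0→d1:- -> H0
  add 236.240.0.0/12 -> H5 at depth 12
  lookup 84.128.252.43: bits 010 walk d0:H0→d1:-→d2:-→d3:- -> H0
  lookup 236.246.13.199: bits 11101100111101100000110111 walk d0:H0→d1:-→d2:-→d3:-→d4:-→d5:-→d6:-→d7:-→d8:-→d9:-→d10:-→d11:-→d12:H5→d13:-→d14:-→d15:-→d16:-→d17:-→d18:-→d19:-→d20:-→d21:-→d22:-→d23:-→d24:H5→d25:-→d26:H1 -> H1
  lookup 236.246.13.247: bits 11101100111101100000110111 walk d0:H0→d1:-→d2:-→d3:-→d4:-→d5:-→d6:-→d7:-→d8:-→d9:-→d10:-→d11:-→d12:H5→d13:-→d14:-→d15:-→d16:-→d17:-→d18:-→d19:-→d20:-→d21:-→d22:-→d23:-→d24:H5→d25:-→d26:H1 -> H1
  del 0.0.0.0/0 (clear depth 0)
  add 236.240.0.0/12 -> H2 at depth 12
  add 236.0.0.0/8 -> H5 at depth 8
  add 236.0.0.0/8 -> H5 at depth 8
  lookup 236.246.13.195: bits 11101100111101100000110111 walk d0:-→d1:-→d2:-→d3:-→d4:-→d5:-→d6:-→d7:-→d8:H5→d9:-→d10:-→d11:-→d12:H2→d13:-→d14:-→d15:-→d16:-→d17:-→d18:-→d19:-→d20:-→d21:-→d22:-→d23:-→d24:H5→d25:-→d26:H1 -> H1
  lookup 79.206.204.208: bits 0100111111001110110011001101000 walk d0:-→d1:-→d2:-→d3:-→d4:-→d5:-→d6:-→d7:-→d8:-→d9:-→d10:-→d11:-→d12:-→d13:-→d14:-→d15:-→d16:-→d17:-→d18:-→d19:-→d20:-→d21:-→d22:-→d23:-→d24:-→d25:-→d26:-→d27:-→d28:-→d29:-→d30:-→d31:H2 -> H2
  add 236.246.0.0/20 -> H0 at depth 20
  lookup 236.246.13.200: bits 11101100111101100000110111 walk d0:-→d1:-→d2:-→d3:-→d4:-→d5:-→d6:-→d7:-→d8:H5→d9:-→d10:-→d11:-→d12:H2→d13:-→d14:-→d15:-→d16:-→d17:-→d18:-→d19:-→d20:H0→d21:-→d22:-→d23:-→d24:H5→d25:-→d26:H1 -> H1
  lookup 79.206.204.209: bits 0100111111001110110011001101000 walk d0:-→d1:-→d2:-→d3:-→d4:-→d5:-→d6:-→d7:-→d8:-→d9:-→d10:-→d11:-→d12:-→d13:-→d14:-→d15:-→d16:-→d17:-→d18:-→d19:-→d20:-→d21:-→d22:-→d23:-→d24:-→d25:-→d26:-→d27:-→d28:-→d29:-→d30:-→d31:H2 -> H2
  add 236.246.13.0/24 -> H3 at depth 24
  add 236.246.13.208/28 -> H1 at depth 28
  lookup 236.246.13.10: bits 111011001111011000001101 walk d0:-→d1:-→d2:-→d3:-→d4:-→d5:-→d6:-→d7:-→d8:H5→d9:-→d10:-→d11:-→d12:H2→d13:-→d14:-→d15:-→d16:-→d17:-→d18:-→d19:-→d20:H0→d21:-→d22:-→d23:-→d24:H3 -> H3
  lookup 79.206.204.208: bits 0100111111001110110011001101000 walk d0:-→d1:-→d2:-→d3:-→d4:-→d5:-→d6:-→d7:-→d8:-→d9:-→d10:-→d11:-→d12:-→d13:-→d14:-→d15:-→d16:-→d17:-→d18:-→d19:-→d20:-→d21:-→d22:-→d23:-→d24:-→d25:-→d26:-→d27:-→d28:-→d29:-→d30:-→d31:H2 -> H2
  add 236.246.13.0/24 -> H1 at depth 24
  lookup 236.246.13.192: bits 111011001111011000001101110 walk d0:-→d1:-→d2:-→d3:-→d4:-→d5:-→d6:-→d7:-→d8:H5→d9:-→d10:-→d11:-→d12:H2→d13:-→d14:-→d15:-→d16:-→d17:-→d18:-→d19:-→d20:H0→d21:-→d22:-→d23:-→d24:H1→d25:-→d26:H1→d27:- -> H1
  add 236.246.13.212/32 -> H0 at depth 32
  del 236.246.13.208/28 (clear depth 28)
  add 236.246.0.0/20 -> H0 at depth 20
  del 236.246.13.212/32 (clear depth 32)

== LOOKUPS ==
["H2","H0","H0","H1","H1","H1","H2","H1","H2","H3","H2","H1"]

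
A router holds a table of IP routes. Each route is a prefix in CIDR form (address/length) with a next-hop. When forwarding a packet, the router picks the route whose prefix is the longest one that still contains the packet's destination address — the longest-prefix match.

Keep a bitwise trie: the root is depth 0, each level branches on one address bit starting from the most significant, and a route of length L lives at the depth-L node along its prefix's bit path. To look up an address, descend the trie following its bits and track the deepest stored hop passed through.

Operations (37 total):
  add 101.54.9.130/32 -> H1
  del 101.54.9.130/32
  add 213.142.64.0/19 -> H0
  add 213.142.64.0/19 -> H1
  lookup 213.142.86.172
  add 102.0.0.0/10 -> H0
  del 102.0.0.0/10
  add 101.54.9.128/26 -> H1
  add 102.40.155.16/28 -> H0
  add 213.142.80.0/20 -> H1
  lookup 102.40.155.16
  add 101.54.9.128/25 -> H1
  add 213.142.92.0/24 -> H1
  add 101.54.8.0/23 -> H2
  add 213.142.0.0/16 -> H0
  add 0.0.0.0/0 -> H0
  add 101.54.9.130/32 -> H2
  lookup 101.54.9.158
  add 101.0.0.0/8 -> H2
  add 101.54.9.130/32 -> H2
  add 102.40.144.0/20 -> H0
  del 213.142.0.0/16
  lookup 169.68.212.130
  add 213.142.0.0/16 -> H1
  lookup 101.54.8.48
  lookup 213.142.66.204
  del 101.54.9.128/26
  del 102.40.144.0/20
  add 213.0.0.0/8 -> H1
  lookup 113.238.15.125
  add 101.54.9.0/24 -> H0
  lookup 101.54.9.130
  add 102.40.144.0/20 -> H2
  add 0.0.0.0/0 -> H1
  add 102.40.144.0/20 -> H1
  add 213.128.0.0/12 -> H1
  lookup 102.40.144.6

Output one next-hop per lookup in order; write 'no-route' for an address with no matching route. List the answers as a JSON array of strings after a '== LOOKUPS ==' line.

Trace:
  add 101.54.9.130/32 -> H1 at depth 32
  del 101.54.9.130/32 (clear depth 32)
  add 213.142.64.0/19 -> H0 at depth 19
  add 213.142.64.0/19 -> H1 at depth 19
  Q 213.142.86.172: descend 1101010110001110010 ; hops seen [H1] ; pick H1
  add 102.0.0.0/10 -> H0 at depth 10
  del 102.0.0.0/10 (clear depth 10)
  add 101.54.9.128/26 -> H1 at depth 26
  add 102.40.155.16/28 -> H0 at depth 28
  add 213.142.80.0/20 -> H1 at depth 20
  Q 102.40.155.16: descend 0110011000101000100110110001 ; hops seen [H0] ; pick H0
  add 101.54.9.128/25 -> H1 at depth 25
  add 213.142.92.0/24 -> H1 at depth 24
  add 101.54.8.0/23 -> H2 at depth 23
  add 213.142.0.0/16 -> H0 at depth 16
  add 0.0.0.0/0 -> H0 at depth 0
  add 101.54.9.130/32 -> H2 at depth 32
  Q 101.54.9.158: descend 011001010011011000001001100 ; hops seen [H0,H2,H1,H1] ; pick H1
  add 101.0.0.0/8 -> H2 at depth 8
  add 101.54.9.130/32 -> H2 at depth 32
  add 102.40.144.0/20 -> H0 at depth 20
  del 213.142.0.0/16 (clear depth 16)
  Q 169.68.212.130: descend 1 ; hops seen [H0] ; pick H0
  add 213.142.0.0/16 -> H1 at depth 16
  Q 101.54.8.48: descend 01100101001101100000100 ; hops seen [H0,H2,H2] ; pick H2
  Q 213.142.66.204: descend 1101010110001110010 ; hops seen [H0,H1,H1] ; pick H1
  del 101.54.9.128/26 (clear depth 26)
  del 102.40.144.0/20 (clear depth 20)
  add 213.0.0.0/8 -> H1 at depth 8
  Q 113.238.15.125: descend 011 ; hops seen [H0] ; pick H0
  add 101.54.9.0/24 -> H0 at depth 24
  Q 101.54.9.130: descend 01100101001101100000100110000010 ; hops seen [H0,H2,H2,H0,H1,H2] ; pick H2
  add 102.40.144.0/20 -> H2 at depth 20
  add 0.0.0.0/0 -> H1 at depth 0
  add 102.40.144.0/20 -> H1 at depth 20
  add 213.128.0.0/12 -> H1 at depth 12
  Q 102.40.144.6: descend 01100110001010001001 ; hops seen [H1,H1] ; pick H1

== LOOKUPS ==
["H1","H0","H1","H0","H2","H1","H0","H2","H1"]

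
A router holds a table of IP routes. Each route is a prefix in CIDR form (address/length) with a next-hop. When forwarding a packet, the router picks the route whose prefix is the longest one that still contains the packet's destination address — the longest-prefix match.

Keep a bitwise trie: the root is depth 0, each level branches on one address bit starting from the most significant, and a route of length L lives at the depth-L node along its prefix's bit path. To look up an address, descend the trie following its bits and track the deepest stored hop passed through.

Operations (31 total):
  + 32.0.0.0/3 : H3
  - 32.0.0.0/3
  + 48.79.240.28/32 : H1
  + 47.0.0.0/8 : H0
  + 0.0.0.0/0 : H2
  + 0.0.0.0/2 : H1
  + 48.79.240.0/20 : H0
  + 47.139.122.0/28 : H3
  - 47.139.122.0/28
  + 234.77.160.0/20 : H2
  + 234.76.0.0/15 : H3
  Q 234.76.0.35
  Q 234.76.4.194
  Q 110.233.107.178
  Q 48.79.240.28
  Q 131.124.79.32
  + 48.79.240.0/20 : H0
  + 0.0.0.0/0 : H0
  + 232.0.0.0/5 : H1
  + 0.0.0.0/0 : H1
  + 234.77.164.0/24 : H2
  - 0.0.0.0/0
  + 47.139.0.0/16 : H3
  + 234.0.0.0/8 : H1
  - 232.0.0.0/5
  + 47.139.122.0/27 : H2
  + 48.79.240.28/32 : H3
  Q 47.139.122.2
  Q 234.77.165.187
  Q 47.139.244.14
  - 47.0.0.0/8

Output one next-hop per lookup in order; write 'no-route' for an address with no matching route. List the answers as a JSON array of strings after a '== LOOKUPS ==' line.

Trace:
  + 32.0.0.0/3 (H3) depth=3
  - 32.0.0.0/3 clear@3
  + 48.79.240.28/32 (H1) depth=32
  + 47.0.0.0/8 (H0) depth=8
  + 0.0.0.0/0 (H2) depth=0
  + 0.0.0.0/2 (H1) depth=2
  + 48.79.240.0/20 (H0) depth=20
  + 47.139.122.0/28 (H3) depth=28
  - 47.139.122.0/28 clear@28
  + 234.77.160.0/20 (H2) depth=20
  + 234.76.0.0/15 (H3) depth=15
  lookup 234.76.0.35: bits 111010100100110 walk d0:H2→d1:-→d2:-→d3:-→d4:-→d5:-→d6:-→d7:-→d8:-→d9:-→d10:-→d11:-→d12:-→d13:-→d14:-→d15:H3 -> H3
  lookup 234.76.4.194: bits 111010100100110 walk d0:H2→d1:-→d2:-→d3:-→d4:-→d5:-→d6:-→d7:-→d8:-→d9:-→d10:-→d11:-→d12:-→d13:-→d14:-→d15:H3 -> H3
  lookup 110.233.107.178: bits 0 walk d0:H2→d1:- -> H2
  lookup 48.79.240.28: bits 00110000010011111111000000011100 walk d0:H2→d1:-→d2:H1→d3:-→d4:-→d5:-→d6:-→d7:-→d8:-→d9:-→d10:-→d11:-→d12:-→d13:-→d14:-→d15:-→d16:-→d17:-→d18:-→d19:-→d20:H0→d21:-→d22:-→d23:-→d24:-→d25:-→d26:-→d27:-→d28:-→d29:-→d30:-→d31:-→d32:H1 -> H1
  lookup 131.124.79.32: bits 1 walk d0:H2→d1:- -> H2
  + 48.79.240.0/20 (H0) depth=20
  + 0.0.0.0/0 (H0) depth=0
  + 232.0.0.0/5 (H1) depth=5
  + 0.0.0.0/0 (H1) depth=0
  + 234.77.164.0/24 (H2) depth=24
  - 0.0.0.0/0 clear@0
  + 47.139.0.0/16 (H3) depth=16
  + 234.0.0.0/8 (H1) depth=8
  - 232.0.0.0/5 clear@5
  + 47.139.122.0/27 (H2) depth=27
  + 48.79.240.28/32 (H3) depth=32
  lookup 47.139.122.2: bits 0010111110001011011110100000 walk d0:-→d1:-→d2:H1→d3:-→d4:-→d5:-→d6:-→d7:-→d8:H0→d9:-→d10:-→d11:-→d12:-→d13:-→d14:-→d15:-→d16:H3→d17:-→d18:-→d19:-→d20:-→d21:-→d22:-→d23:-→d24:-→d25:-→d26:-→d27:H2→d28:- -> H2
  lookup 234.77.165.187: bits 11101010010011011010010 walk d0:-→d1:-→d2:-→d3:-→d4:-→d5:-→d6:-→d7:-→d8:H1→d9:-→d10:-→d11:-→d12:-→d13:-→d14:-→d15:H3→d16:-→d17:-→d18:-→d19:-→d20:H2→d21:-→d22:-→d23:- -> H2
  lookup 47.139.244.14: bits 0010111110001011 walk d0:-→d1:-→d2:H1→d3:-→d4:-→d5:-→d6:-→d7:-→d8:H0→d9:-→d10:-→d11:-→d12:-→d13:-→d14:-→d15:-→d16:H3 -> H3
  - 47.0.0.0/8 clear@8

== LOOKUPS ==
["H3","H3","H2","H1","H2","H2","H2","H3"]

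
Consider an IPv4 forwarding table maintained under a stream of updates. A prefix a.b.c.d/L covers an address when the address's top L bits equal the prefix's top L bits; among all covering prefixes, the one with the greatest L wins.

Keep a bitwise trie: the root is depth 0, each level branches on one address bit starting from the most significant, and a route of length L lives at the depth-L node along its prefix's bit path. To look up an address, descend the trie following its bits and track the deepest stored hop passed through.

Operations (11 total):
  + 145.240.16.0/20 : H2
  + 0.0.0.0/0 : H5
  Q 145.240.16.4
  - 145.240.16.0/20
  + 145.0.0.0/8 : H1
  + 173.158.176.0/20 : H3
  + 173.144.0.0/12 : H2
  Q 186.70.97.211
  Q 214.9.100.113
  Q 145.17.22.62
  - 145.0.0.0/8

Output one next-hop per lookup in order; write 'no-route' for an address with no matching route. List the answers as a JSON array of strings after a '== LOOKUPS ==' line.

Trace:
  + 145.240.16.0/20 (H2) depth=20
  + 0.0.0.0/0 (H5) depth=0
  ? 145.240.16.4  path d0:H5→d1:-→d2:-→d3:-→d4:-→d5:-→d6:-→d7:-→d8:-→d9:-→d10:-→d11:-→d12:-→d13:-→d14:-→d15:-→d16:-→d17:-→d18:-→d19:-→d20:H2  best=H2
  del 145.240.16.0/20 (clear depth 20)
  + 145.0.0.0/8 (H1) depth=8
  + 173.158.176.0/20 (H3) depth=20
  + 173.144.0.0/12 (H2) depth=12
  ? 186.70.97.211  path d0:H5→d1:-→d2:-→d3:-  best=H5
  ? 214.9.100.113  path d0:H5→d1:-  best=H5
  ? 145.17.22.62  path d0:H5→d1:-→d2:-→d3:-→d4:-→d5:-→d6:-→d7:-→d8:H1  best=H1
  del 145.0.0.0/8 (clear depth 8)

== LOOKUPS ==
["H2","H5","H5","H1"]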